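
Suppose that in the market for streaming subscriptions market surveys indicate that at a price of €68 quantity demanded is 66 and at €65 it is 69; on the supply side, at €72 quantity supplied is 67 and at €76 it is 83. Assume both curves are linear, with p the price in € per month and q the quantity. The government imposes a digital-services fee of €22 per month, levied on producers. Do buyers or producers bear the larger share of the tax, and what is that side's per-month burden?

Demand slope: (69 − 66)/(65 − 68) = -1, so qd = 134 − p.
Supply slope: (83 − 67)/(76 − 72) = 4, so qs = 4p − 221.
Without the tax, 134 − p = 4p − 221 gives 5p = 355, so p* = €71 and q* = 63.
With the tax collected from producers, supply shifts: qs = 4(p − 22) − 221.
New equilibrium: buyers pay €88.6, producers receive €66.6, q = 45.4. (Wedge: pb − ps = 22.)
Per-month burden: buyers €17.6, producers €4.4.
Buyers take the larger share because demand is less price-elastic here (demand slope 1 vs supply slope 4).
The less price-elastic side of the market bears the larger share of a per-unit tax.

Buyers bear the larger share: €17.6 per month.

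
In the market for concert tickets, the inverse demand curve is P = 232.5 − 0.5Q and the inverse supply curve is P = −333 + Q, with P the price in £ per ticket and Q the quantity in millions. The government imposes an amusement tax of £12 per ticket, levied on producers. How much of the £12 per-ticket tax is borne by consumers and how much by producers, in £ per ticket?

Inverting to Q(P) form: Qd = 465 − 2P; Qs = P + 333.
Without the tax, 465 − 2P = P + 333 gives 3P = 132, so P* = £44 and Q* = 377.
With the tax collected from producers, supply shifts: Qs = (P − 12) + 333.
Solving gives Q = 369 with consumers paying £48 and producers receiving £36 (the £12 wedge).
Burden on consumers: £4; on producers: £8. (They sum to £12.)
The less price-elastic side of the market bears the larger share of a per-unit tax.

Consumers bear £4 per ticket; producers bear £8 per ticket.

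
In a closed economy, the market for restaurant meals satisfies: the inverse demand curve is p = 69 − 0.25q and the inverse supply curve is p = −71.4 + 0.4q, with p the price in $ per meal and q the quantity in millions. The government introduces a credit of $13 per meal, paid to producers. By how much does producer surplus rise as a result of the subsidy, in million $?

Producer surplus rises by $1808 million.

Rewrite in direct form: qd = 276 − 4p and qs = 2.5p + 178.5.
Without the subsidy, 276 − 4p = 2.5p + 178.5 gives 6.5p = 97.5, so p* = $15 and q* = 216.
With a per-unit subsidy paid to producers, each receives p + 13 per unit sold, so supply becomes qs = 2.5(p + 13) + 178.5.
Solving gives q = 236 with buyers paying $10 and producers receiving $23 (the $13 wedge).
ΔPS is the trapezoid between Q = 236 and Q = 216 of height $8: ½ · (216 + 236) · 8 = $1808.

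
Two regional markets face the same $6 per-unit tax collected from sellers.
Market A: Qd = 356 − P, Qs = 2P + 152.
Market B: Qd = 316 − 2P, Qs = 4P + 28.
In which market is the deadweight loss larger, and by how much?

Market A: pre-tax P* = $68, Q* = 288; post-tax Q = 284; deadweight loss = $12.
Market B: pre-tax P* = $48, Q* = 220; post-tax Q = 212; deadweight loss = $24.
Difference: $12 vs $24 → market B is larger by $12.

Market B, by $12.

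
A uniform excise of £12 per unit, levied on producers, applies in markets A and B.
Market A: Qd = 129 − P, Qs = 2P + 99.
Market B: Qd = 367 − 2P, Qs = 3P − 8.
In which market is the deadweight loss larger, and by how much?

Market B, by £38.4.

Market A: pre-tax P* = £10, Q* = 119; post-tax Q = 111; deadweight loss = £48.
Market B: pre-tax P* = £75, Q* = 217; post-tax Q = 202.6; deadweight loss = £86.4.
Difference: £48 vs £86.4 → market B is larger by £38.4.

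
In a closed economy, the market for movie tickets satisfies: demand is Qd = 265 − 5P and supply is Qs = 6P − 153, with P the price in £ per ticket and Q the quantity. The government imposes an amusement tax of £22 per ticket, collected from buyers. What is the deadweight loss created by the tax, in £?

Deadweight loss = £660.

Without the tax, 265 − 5P = 6P − 153 gives 11P = 418, so P* = £38 and Q* = 75.
With the tax collected from buyers, demand (in seller-price terms) shifts: Qd = 265 − 5(P + 22).
New equilibrium: buyers pay £50, producers receive £28, Q = 15. (Wedge: Pb − Ps = 22.)
Quantity falls by |ΔQ| = |75 − 15| = 60.
DWL = ½ · t · |ΔQ| = ½ · 22 · 60 = £660.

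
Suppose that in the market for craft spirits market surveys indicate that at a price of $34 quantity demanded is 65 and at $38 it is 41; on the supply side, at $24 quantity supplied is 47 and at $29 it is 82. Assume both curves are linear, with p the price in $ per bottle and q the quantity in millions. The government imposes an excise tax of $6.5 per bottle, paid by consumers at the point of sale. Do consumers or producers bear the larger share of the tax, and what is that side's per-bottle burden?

Demand slope: (41 − 65)/(38 − 34) = -6, so qd = 269 − 6p.
Supply slope: (82 − 47)/(29 − 24) = 7, so qs = 7p − 121.
Without the tax, 269 − 6p = 7p − 121 gives 13p = 390, so p* = $30 and q* = 89.
With the tax collected from consumers, demand (in seller-price terms) shifts: qd = 269 − 6(p + 6.5).
New equilibrium: consumers pay $33.5, producers receive $27, q = 68. (Wedge: pb − ps = 6.5.)
Per-bottle burden: consumers $3.5, producers $3.
Consumers take the larger share because demand is less price-elastic here (demand slope 6 vs supply slope 7).

Consumers bear the larger share: $3.5 per bottle.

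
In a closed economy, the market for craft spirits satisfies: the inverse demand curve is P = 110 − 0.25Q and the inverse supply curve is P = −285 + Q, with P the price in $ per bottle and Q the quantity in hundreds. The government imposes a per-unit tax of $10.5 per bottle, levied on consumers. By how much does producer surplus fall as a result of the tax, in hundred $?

Inverting to Q(P) form: Qd = 440 − 4P; Qs = P + 285.
Before the tax: set 440 − 4P = P + 285 → P* = $31, Q* = 316.
With the tax collected from consumers, demand (in seller-price terms) shifts: Qd = 440 − 4(P + 10.5).
New equilibrium: consumers pay $33.1, producers receive $22.6, Q = 307.6. (Wedge: Pb − Ps = 10.5.)
ΔPS is the trapezoid between Q = 307.6 and Q = 316 of height $8.4: ½ · (316 + 307.6) · 8.4 = $2619.12.

Producer surplus falls by $2619.12 hundred.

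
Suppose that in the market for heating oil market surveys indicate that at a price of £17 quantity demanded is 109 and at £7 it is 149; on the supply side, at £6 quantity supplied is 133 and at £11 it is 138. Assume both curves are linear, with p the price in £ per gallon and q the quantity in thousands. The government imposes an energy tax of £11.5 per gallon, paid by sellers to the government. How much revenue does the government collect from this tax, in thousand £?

Demand slope: (149 − 109)/(7 − 17) = -4, so qd = 177 − 4p.
Supply slope: (138 − 133)/(11 − 6) = 1, so qs = p + 127.
Without the tax, 177 − 4p = p + 127 gives 5p = 50, so p* = £10 and q* = 137.
With the tax collected from sellers, supply shifts: qs = (p − 11.5) + 127.
New equilibrium: buyers pay £12.3, sellers receive £0.8, q = 127.8. (Wedge: pb − ps = 11.5.)
Revenue = t · Q = 11.5 · 127.8 = £1469.7.

Tax revenue = £1469.7 thousand.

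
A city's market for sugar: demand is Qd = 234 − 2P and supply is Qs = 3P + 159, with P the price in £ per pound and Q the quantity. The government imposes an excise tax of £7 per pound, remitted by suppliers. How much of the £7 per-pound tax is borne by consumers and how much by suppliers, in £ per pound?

Consumers bear £4.2 per pound; suppliers bear £2.8 per pound.

Without the tax, 234 − 2P = 3P + 159 gives 5P = 75, so P* = £15 and Q* = 204.
With the tax collected from suppliers, supply shifts: Qs = 3(P − 7) + 159.
New equilibrium: consumers pay £19.2, suppliers receive £12.2, Q = 195.6. (Wedge: Pb − Ps = 7.)
Burden on consumers: £4.2; on suppliers: £2.8. (They sum to £7.)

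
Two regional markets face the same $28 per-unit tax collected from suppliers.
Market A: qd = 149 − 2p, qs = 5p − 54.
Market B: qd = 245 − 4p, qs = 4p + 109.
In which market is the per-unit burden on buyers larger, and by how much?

Market A, by $6.

Market A: pre-tax p* = $29, q* = 91; post-tax q = 51; per-unit burden on buyers = $20.
Market B: pre-tax p* = $17, q* = 177; post-tax q = 121; per-unit burden on buyers = $14.
Difference: $20 vs $14 → market A is larger by $6.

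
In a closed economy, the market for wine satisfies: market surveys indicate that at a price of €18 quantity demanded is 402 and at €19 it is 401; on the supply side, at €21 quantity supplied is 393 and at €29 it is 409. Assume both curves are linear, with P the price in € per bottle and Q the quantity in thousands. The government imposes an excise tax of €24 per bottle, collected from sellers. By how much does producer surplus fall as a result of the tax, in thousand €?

Demand slope: (401 − 402)/(19 − 18) = -1, so Qd = 420 − P.
Supply slope: (409 − 393)/(29 − 21) = 2, so Qs = 2P + 351.
Without the tax, 420 − P = 2P + 351 gives 3P = 69, so P* = €23 and Q* = 397.
With the tax collected from sellers, supply shifts: Qs = 2(P − 24) + 351.
Solving gives Q = 381 with consumers paying €39 and sellers receiving €15 (the €24 wedge).
ΔPS is the trapezoid between Q = 381 and Q = 397 of height €8: ½ · (397 + 381) · 8 = €3112.

Producer surplus falls by €3112 thousand.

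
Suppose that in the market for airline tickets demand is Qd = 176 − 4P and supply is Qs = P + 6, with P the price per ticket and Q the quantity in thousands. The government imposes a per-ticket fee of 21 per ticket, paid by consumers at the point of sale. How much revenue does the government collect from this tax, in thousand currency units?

Without the tax, 176 − 4P = P + 6 gives 5P = 170, so P* = 34 and Q* = 40.
With the tax collected from consumers, demand (in seller-price terms) shifts: Qd = 176 − 4(P + 21).
New equilibrium: consumers pay 38.2, producers receive 17.2, Q = 23.2. (Wedge: Pb − Ps = 21.)
Revenue = t · Q = 21 · 23.2 = 487.2.

Tax revenue = 487.2 thousand.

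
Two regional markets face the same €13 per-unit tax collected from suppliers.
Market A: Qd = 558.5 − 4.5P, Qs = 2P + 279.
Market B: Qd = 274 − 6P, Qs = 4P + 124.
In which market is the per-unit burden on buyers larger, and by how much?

Market B, by €1.2.

Market A: pre-tax P* = €43, Q* = 365; post-tax Q = 347; per-unit burden on buyers = €4.
Market B: pre-tax P* = €15, Q* = 184; post-tax Q = 152.8; per-unit burden on buyers = €5.2.
Difference: €4 vs €5.2 → market B is larger by €1.2.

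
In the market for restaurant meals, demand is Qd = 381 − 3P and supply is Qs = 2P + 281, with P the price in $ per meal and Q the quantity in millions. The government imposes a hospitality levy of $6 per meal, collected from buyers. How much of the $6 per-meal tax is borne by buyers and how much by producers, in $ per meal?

Buyers bear $2.4 per meal; producers bear $3.6 per meal.

Without the tax, 381 − 3P = 2P + 281 gives 5P = 100, so P* = $20 and Q* = 321.
With the tax collected from buyers, demand (in seller-price terms) shifts: Qd = 381 − 3(P + 6).
Solving gives Q = 313.8 with buyers paying $22.4 and producers receiving $16.4 (the $6 wedge).
Burden on buyers: $2.4; on producers: $3.6. (They sum to $6.)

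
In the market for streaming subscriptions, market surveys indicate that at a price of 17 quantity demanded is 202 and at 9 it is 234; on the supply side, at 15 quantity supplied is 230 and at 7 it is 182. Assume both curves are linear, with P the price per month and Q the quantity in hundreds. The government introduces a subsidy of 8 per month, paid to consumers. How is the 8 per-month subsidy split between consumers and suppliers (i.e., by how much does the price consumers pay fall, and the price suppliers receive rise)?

Consumers gain 4.8 per month; suppliers gain 3.2 per month.

Demand slope: (234 − 202)/(9 − 17) = -4, so Qd = 270 − 4P.
Supply slope: (182 − 230)/(7 − 15) = 6, so Qs = 6P + 140.
Before the subsidy: set 270 − 4P = 6P + 140 → P* = 13, Q* = 218.
With a per-unit subsidy paid to consumers, each effectively pays P − 8, so demand becomes Qd = 270 − 4(P − 8).
Solving gives Q = 237.2 with consumers paying 8.2 and suppliers receiving 16.2 (the 8 wedge).
Gain to consumers: 4.8; to suppliers: 3.2. (They sum to 8.)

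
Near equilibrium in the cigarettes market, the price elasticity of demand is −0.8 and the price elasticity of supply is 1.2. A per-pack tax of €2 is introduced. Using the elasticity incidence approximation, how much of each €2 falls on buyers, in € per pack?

Incidence ratio: buyers' share ≈ εs / (εs + |εd|) = 1.2 / (1.2 + 0.8) = 0.6.
So buyers bear ≈ 0.6 × €2 = €1.2; producers bear €0.8.

Buyers bear ≈ €1.2 per pack.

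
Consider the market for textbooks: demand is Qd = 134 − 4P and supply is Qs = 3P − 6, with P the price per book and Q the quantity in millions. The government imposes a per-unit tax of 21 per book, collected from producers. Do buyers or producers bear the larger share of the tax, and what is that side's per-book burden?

Producers bear the larger share: 12 per book.

Before the tax: set 134 − 4P = 3P − 6 → P* = 20, Q* = 54.
With the tax collected from producers, supply shifts: Qs = 3(P − 21) − 6.
Solving gives Q = 18 with buyers paying 29 and producers receiving 8 (the 21 wedge).
Per-book burden: buyers 9, producers 12.
Producers take the larger share because supply is less price-elastic here (demand slope 4 vs supply slope 3).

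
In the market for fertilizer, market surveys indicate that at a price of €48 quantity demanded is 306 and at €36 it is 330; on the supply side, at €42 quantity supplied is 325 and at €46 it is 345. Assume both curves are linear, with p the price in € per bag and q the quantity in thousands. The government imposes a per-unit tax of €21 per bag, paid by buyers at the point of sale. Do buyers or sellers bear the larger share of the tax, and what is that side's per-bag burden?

Buyers bear the larger share: €15 per bag.

Demand slope: (330 − 306)/(36 − 48) = -2, so qd = 402 − 2p.
Supply slope: (345 − 325)/(46 − 42) = 5, so qs = 5p + 115.
Before the tax: set 402 − 2p = 5p + 115 → p* = €41, q* = 320.
With the tax collected from buyers, demand (in seller-price terms) shifts: qd = 402 − 2(p + 21).
Solving gives q = 290 with buyers paying €56 and sellers receiving €35 (the €21 wedge).
Per-bag burden: buyers €15, sellers €6.
Buyers take the larger share because demand is less price-elastic here (demand slope 2 vs supply slope 5).
The less price-elastic side of the market bears the larger share of a per-unit tax.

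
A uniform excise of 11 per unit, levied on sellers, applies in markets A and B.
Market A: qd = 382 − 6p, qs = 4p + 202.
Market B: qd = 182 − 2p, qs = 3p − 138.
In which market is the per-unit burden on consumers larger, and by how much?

Market A: pre-tax p* = 18, q* = 274; post-tax q = 247.6; per-unit burden on consumers = 4.4.
Market B: pre-tax p* = 64, q* = 54; post-tax q = 40.8; per-unit burden on consumers = 6.6.
Difference: 4.4 vs 6.6 → market B is larger by 2.2.

Market B, by 2.2.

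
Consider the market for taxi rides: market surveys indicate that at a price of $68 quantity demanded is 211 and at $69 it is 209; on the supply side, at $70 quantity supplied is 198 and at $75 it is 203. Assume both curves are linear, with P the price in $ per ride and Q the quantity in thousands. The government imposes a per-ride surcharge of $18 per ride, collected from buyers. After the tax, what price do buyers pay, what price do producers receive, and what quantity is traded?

Demand slope: (209 − 211)/(69 − 68) = -2, so Qd = 347 − 2P.
Supply slope: (203 − 198)/(75 − 70) = 1, so Qs = P + 128.
Before the tax: set 347 − 2P = P + 128 → P* = $73, Q* = 201.
With the tax collected from buyers, demand (in seller-price terms) shifts: Qd = 347 − 2(P + 18).
New equilibrium: buyers pay $79, producers receive $61, Q = 189. (Wedge: Pb − Ps = 18.)

Buyers pay $79; producers receive $61; quantity = 189.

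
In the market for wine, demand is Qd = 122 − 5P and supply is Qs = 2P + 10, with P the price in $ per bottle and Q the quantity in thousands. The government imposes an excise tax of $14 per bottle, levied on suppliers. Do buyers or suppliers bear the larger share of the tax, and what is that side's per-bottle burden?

Without the tax, 122 − 5P = 2P + 10 gives 7P = 112, so P* = $16 and Q* = 42.
With the tax collected from suppliers, supply shifts: Qs = 2(P − 14) + 10.
New equilibrium: buyers pay $20, suppliers receive $6, Q = 22. (Wedge: Pb − Ps = 14.)
Per-bottle burden: buyers $4, suppliers $10.
Suppliers take the larger share because supply is less price-elastic here (demand slope 5 vs supply slope 2).

Suppliers bear the larger share: $10 per bottle.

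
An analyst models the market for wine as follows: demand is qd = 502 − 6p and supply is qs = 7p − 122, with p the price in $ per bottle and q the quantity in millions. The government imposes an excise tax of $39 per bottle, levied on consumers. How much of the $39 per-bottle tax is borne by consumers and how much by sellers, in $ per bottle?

Consumers bear $21 per bottle; sellers bear $18 per bottle.

Without the tax, 502 − 6p = 7p − 122 gives 13p = 624, so p* = $48 and q* = 214.
With the tax collected from consumers, demand (in seller-price terms) shifts: qd = 502 − 6(p + 39).
New equilibrium: consumers pay $69, sellers receive $30, q = 88. (Wedge: pb − ps = 39.)
Burden on consumers: $21; on sellers: $18. (They sum to $39.)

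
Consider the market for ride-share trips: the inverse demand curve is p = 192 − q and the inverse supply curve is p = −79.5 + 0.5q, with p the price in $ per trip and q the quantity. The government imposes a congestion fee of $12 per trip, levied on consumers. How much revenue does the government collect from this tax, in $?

Tax revenue = $2076.

Rewrite in direct form: qd = 192 − p and qs = 2p + 159.
Before the tax: set 192 − p = 2p + 159 → p* = $11, q* = 181.
With the tax collected from consumers, demand (in seller-price terms) shifts: qd = 192 − (p + 12).
Solving gives q = 173 with consumers paying $19 and producers receiving $7 (the $12 wedge).
Revenue = t · Q = 12 · 173 = $2076.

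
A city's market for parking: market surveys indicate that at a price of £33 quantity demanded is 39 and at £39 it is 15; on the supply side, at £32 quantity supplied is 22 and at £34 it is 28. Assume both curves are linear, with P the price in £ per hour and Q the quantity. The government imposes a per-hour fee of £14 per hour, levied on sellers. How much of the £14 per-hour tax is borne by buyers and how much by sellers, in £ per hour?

Buyers bear £6 per hour; sellers bear £8 per hour.

Demand slope: (15 − 39)/(39 − 33) = -4, so Qd = 171 − 4P.
Supply slope: (28 − 22)/(34 − 32) = 3, so Qs = 3P − 74.
Without the tax, 171 − 4P = 3P − 74 gives 7P = 245, so P* = £35 and Q* = 31.
With the tax collected from sellers, supply shifts: Qs = 3(P − 14) − 74.
Solving gives Q = 7 with buyers paying £41 and sellers receiving £27 (the £14 wedge).
Burden on buyers: £6; on sellers: £8. (They sum to £14.)
The less price-elastic side of the market bears the larger share of a per-unit tax.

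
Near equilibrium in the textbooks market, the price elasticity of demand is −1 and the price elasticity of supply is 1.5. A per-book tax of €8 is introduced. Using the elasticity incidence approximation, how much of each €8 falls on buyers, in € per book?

Incidence ratio: buyers' share ≈ εs / (εs + |εd|) = 1.5 / (1.5 + 1) = 0.6.
So buyers bear ≈ 0.6 × €8 = €4.8; suppliers bear €3.2.

Buyers bear ≈ €4.8 per book.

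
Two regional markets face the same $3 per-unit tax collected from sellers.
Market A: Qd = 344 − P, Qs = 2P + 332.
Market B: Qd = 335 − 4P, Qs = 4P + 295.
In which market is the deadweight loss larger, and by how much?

Market B, by $6.

Market A: pre-tax P* = $4, Q* = 340; post-tax Q = 338; deadweight loss = $3.
Market B: pre-tax P* = $5, Q* = 315; post-tax Q = 309; deadweight loss = $9.
Difference: $3 vs $9 → market B is larger by $6.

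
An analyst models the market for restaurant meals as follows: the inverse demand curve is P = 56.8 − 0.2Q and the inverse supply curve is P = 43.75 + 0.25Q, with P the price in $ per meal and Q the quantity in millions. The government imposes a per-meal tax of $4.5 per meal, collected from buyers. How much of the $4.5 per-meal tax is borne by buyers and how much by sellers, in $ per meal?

Inverting to Q(P) form: Qd = 284 − 5P; Qs = 4P − 175.
Without the tax, 284 − 5P = 4P − 175 gives 9P = 459, so P* = $51 and Q* = 29.
With the tax collected from buyers, demand (in seller-price terms) shifts: Qd = 284 − 5(P + 4.5).
New equilibrium: buyers pay $53, sellers receive $48.5, Q = 19. (Wedge: Pb − Ps = 4.5.)
Burden on buyers: $2; on sellers: $2.5. (They sum to $4.5.)

Buyers bear $2 per meal; sellers bear $2.5 per meal.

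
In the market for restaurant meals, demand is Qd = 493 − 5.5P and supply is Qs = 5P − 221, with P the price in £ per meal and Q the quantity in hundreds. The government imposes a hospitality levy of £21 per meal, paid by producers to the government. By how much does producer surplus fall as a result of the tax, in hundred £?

Without the tax, 493 − 5.5P = 5P − 221 gives 10.5P = 714, so P* = £68 and Q* = 119.
With the tax collected from producers, supply shifts: Qs = 5(P − 21) − 221.
Solving gives Q = 64 with buyers paying £78 and producers receiving £57 (the £21 wedge).
ΔPS is the trapezoid between Q = 64 and Q = 119 of height £11: ½ · (119 + 64) · 11 = £1006.5.

Producer surplus falls by £1006.5 hundred.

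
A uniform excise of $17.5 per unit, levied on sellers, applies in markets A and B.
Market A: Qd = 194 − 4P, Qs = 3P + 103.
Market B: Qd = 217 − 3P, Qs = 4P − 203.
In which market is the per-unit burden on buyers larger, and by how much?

Market B, by $2.5.

Market A: pre-tax P* = $13, Q* = 142; post-tax Q = 112; per-unit burden on buyers = $7.5.
Market B: pre-tax P* = $60, Q* = 37; post-tax Q = 7; per-unit burden on buyers = $10.
Difference: $7.5 vs $10 → market B is larger by $2.5.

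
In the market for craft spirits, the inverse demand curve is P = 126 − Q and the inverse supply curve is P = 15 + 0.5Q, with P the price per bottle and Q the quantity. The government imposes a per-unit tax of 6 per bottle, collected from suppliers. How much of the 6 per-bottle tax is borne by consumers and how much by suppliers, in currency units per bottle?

Consumers bear 4 per bottle; suppliers bear 2 per bottle.

Inverting to Q(P) form: Qd = 126 − P; Qs = 2P − 30.
Before the tax: set 126 − P = 2P − 30 → P* = 52, Q* = 74.
With the tax collected from suppliers, supply shifts: Qs = 2(P − 6) − 30.
New equilibrium: consumers pay 56, suppliers receive 50, Q = 70. (Wedge: Pb − Ps = 6.)
Burden on consumers: 4; on suppliers: 2. (They sum to 6.)
The less price-elastic side of the market bears the larger share of a per-unit tax.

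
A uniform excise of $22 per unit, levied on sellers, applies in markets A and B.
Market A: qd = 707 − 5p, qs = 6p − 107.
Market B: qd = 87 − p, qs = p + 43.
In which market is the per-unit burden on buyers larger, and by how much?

Market A: pre-tax p* = $74, q* = 337; post-tax q = 277; per-unit burden on buyers = $12.
Market B: pre-tax p* = $22, q* = 65; post-tax q = 54; per-unit burden on buyers = $11.
Difference: $12 vs $11 → market A is larger by $1.

Market A, by $1.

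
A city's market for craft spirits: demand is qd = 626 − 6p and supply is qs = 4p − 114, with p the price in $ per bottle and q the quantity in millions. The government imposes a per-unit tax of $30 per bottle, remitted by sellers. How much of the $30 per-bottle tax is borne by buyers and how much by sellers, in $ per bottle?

Buyers bear $12 per bottle; sellers bear $18 per bottle.

Without the tax, 626 − 6p = 4p − 114 gives 10p = 740, so p* = $74 and q* = 182.
With the tax collected from sellers, supply shifts: qs = 4(p − 30) − 114.
Solving gives q = 110 with buyers paying $86 and sellers receiving $56 (the $30 wedge).
Burden on buyers: $12; on sellers: $18. (They sum to $30.)
The less price-elastic side of the market bears the larger share of a per-unit tax.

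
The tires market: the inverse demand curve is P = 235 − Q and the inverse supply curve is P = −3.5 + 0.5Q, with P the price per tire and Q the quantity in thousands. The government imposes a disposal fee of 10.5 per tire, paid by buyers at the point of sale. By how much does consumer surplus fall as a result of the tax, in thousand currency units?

Rewrite in direct form: Qd = 235 − P and Qs = 2P + 7.
Before the tax: set 235 − P = 2P + 7 → P* = 76, Q* = 159.
With the tax collected from buyers, demand (in seller-price terms) shifts: Qd = 235 − (P + 10.5).
New equilibrium: buyers pay 83, sellers receive 72.5, Q = 152. (Wedge: Pb − Ps = 10.5.)
ΔCS is the trapezoid between Q = 152 and Q = 159 of height 7: ½ · (159 + 152) · 7 = 1088.5.

Consumer surplus falls by 1088.5 thousand.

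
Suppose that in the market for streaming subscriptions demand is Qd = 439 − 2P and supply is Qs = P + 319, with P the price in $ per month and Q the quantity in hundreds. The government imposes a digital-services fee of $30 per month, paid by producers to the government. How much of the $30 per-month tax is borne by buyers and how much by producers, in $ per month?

Buyers bear $10 per month; producers bear $20 per month.

Before the tax: set 439 − 2P = P + 319 → P* = $40, Q* = 359.
With the tax collected from producers, supply shifts: Qs = (P − 30) + 319.
Solving gives Q = 339 with buyers paying $50 and producers receiving $20 (the $30 wedge).
Burden on buyers: $10; on producers: $20. (They sum to $30.)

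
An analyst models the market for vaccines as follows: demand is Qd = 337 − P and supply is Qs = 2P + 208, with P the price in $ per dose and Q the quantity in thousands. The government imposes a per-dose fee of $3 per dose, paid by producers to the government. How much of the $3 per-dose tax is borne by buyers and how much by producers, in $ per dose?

Buyers bear $2 per dose; producers bear $1 per dose.

Without the tax, 337 − P = 2P + 208 gives 3P = 129, so P* = $43 and Q* = 294.
With the tax collected from producers, supply shifts: Qs = 2(P − 3) + 208.
New equilibrium: buyers pay $45, producers receive $42, Q = 292. (Wedge: Pb − Ps = 3.)
Burden on buyers: $2; on producers: $1. (They sum to $3.)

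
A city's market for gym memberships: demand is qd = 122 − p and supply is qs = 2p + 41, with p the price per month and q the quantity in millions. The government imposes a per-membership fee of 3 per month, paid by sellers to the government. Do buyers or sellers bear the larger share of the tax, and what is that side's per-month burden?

Without the tax, 122 − p = 2p + 41 gives 3p = 81, so p* = 27 and q* = 95.
With the tax collected from sellers, supply shifts: qs = 2(p − 3) + 41.
New equilibrium: buyers pay 29, sellers receive 26, q = 93. (Wedge: pb − ps = 3.)
Per-month burden: buyers 2, sellers 1.
Buyers take the larger share because demand is less price-elastic here (demand slope 1 vs supply slope 2).

Buyers bear the larger share: 2 per month.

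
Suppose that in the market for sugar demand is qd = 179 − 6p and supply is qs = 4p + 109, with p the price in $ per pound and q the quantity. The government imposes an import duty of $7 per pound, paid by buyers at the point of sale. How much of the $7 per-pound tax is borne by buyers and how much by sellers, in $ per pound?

Buyers bear $2.8 per pound; sellers bear $4.2 per pound.

Without the tax, 179 − 6p = 4p + 109 gives 10p = 70, so p* = $7 and q* = 137.
With the tax collected from buyers, demand (in seller-price terms) shifts: qd = 179 − 6(p + 7).
Solving gives q = 120.2 with buyers paying $9.8 and sellers receiving $2.8 (the $7 wedge).
Burden on buyers: $2.8; on sellers: $4.2. (They sum to $7.)
The less price-elastic side of the market bears the larger share of a per-unit tax.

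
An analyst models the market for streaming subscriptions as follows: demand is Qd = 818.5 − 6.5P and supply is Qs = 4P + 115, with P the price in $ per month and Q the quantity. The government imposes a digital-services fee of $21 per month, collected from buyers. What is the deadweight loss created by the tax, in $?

Without the tax, 818.5 − 6.5P = 4P + 115 gives 10.5P = 703.5, so P* = $67 and Q* = 383.
With the tax collected from buyers, demand (in seller-price terms) shifts: Qd = 818.5 − 6.5(P + 21).
New equilibrium: buyers pay $75, producers receive $54, Q = 331. (Wedge: Pb − Ps = 21.)
Quantity falls by |ΔQ| = |383 − 331| = 52.
DWL = ½ · t · |ΔQ| = ½ · 21 · 52 = $546.

Deadweight loss = $546.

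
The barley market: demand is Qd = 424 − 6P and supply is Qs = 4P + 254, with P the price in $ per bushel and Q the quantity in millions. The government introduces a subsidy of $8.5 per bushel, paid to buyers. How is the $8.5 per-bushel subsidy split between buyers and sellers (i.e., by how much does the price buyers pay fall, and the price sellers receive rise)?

Buyers gain $3.4 per bushel; sellers gain $5.1 per bushel.

Without the subsidy, 424 − 6P = 4P + 254 gives 10P = 170, so P* = $17 and Q* = 322.
With a per-unit subsidy paid to buyers, each effectively pays P − 8.5, so demand becomes Qd = 424 − 6(P − 8.5).
New equilibrium: buyers pay $13.6, sellers receive $22.1, Q = 342.4. (Wedge: Pb − Ps = −8.5.)
Gain to buyers: $3.4; to sellers: $5.1. (They sum to $8.5.)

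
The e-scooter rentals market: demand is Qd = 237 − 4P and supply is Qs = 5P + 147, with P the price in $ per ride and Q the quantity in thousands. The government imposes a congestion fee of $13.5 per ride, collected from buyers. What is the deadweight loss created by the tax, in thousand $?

Before the tax: set 237 − 4P = 5P + 147 → P* = $10, Q* = 197.
With the tax collected from buyers, demand (in seller-price terms) shifts: Qd = 237 − 4(P + 13.5).
New equilibrium: buyers pay $17.5, suppliers receive $4, Q = 167. (Wedge: Pb − Ps = 13.5.)
Quantity falls by |ΔQ| = |197 − 167| = 30.
DWL = ½ · t · |ΔQ| = ½ · 13.5 · 30 = $202.5.

Deadweight loss = $202.5 thousand.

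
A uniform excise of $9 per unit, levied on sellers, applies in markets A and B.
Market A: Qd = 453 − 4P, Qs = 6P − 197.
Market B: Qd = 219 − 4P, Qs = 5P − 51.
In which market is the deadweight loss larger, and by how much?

Market A, by $7.2.

Market A: pre-tax P* = $65, Q* = 193; post-tax Q = 171.4; deadweight loss = $97.2.
Market B: pre-tax P* = $30, Q* = 99; post-tax Q = 79; deadweight loss = $90.
Difference: $97.2 vs $90 → market A is larger by $7.2.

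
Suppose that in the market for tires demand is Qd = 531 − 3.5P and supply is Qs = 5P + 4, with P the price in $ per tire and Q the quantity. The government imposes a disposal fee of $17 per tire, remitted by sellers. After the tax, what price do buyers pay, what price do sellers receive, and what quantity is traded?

Buyers pay $72; sellers receive $55; quantity = 279.

Before the tax: set 531 − 3.5P = 5P + 4 → P* = $62, Q* = 314.
With the tax collected from sellers, supply shifts: Qs = 5(P − 17) + 4.
New equilibrium: buyers pay $72, sellers receive $55, Q = 279. (Wedge: Pb − Ps = 17.)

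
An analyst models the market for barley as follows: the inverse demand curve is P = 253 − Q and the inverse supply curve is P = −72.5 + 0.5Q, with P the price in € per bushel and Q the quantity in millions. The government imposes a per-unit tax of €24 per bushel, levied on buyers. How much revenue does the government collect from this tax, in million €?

Tax revenue = €4824 million.

Rewrite in direct form: Qd = 253 − P and Qs = 2P + 145.
Before the tax: set 253 − P = 2P + 145 → P* = €36, Q* = 217.
With the tax collected from buyers, demand (in seller-price terms) shifts: Qd = 253 − (P + 24).
New equilibrium: buyers pay €52, suppliers receive €28, Q = 201. (Wedge: Pb − Ps = 24.)
Revenue = t · Q = 24 · 201 = €4824.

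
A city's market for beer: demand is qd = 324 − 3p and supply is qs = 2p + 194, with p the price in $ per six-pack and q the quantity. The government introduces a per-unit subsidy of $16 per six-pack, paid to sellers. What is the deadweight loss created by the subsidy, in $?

Deadweight loss = $153.6.

Before the subsidy: set 324 − 3p = 2p + 194 → p* = $26, q* = 246.
With a per-unit subsidy paid to sellers, each receives p + 16 per unit sold, so supply becomes qs = 2(p + 16) + 194.
New equilibrium: buyers pay $19.6, sellers receive $35.6, q = 265.2. (Wedge: pb − ps = −16.)
Quantity rises by |ΔQ| = |246 − 265.2| = 19.2.
DWL = ½ · t · |ΔQ| = ½ · 16 · 19.2 = $153.6.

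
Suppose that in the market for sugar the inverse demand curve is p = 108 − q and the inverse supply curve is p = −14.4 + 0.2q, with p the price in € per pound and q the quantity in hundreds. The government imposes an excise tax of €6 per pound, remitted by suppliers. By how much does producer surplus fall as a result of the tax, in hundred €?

Inverting to q(p) form: qd = 108 − p; qs = 5p + 72.
Without the tax, 108 − p = 5p + 72 gives 6p = 36, so p* = €6 and q* = 102.
With the tax collected from suppliers, supply shifts: qs = 5(p − 6) + 72.
Solving gives q = 97 with buyers paying €11 and suppliers receiving €5 (the €6 wedge).
ΔPS is the trapezoid between Q = 97 and Q = 102 of height €1: ½ · (102 + 97) · 1 = €99.5.

Producer surplus falls by €99.5 hundred.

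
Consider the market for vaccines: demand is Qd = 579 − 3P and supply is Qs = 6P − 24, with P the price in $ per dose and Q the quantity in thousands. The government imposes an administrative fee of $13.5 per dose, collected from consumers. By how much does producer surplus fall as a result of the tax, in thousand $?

Before the tax: set 579 − 3P = 6P − 24 → P* = $67, Q* = 378.
With the tax collected from consumers, demand (in seller-price terms) shifts: Qd = 579 − 3(P + 13.5).
Solving gives Q = 351 with consumers paying $76 and suppliers receiving $62.5 (the $13.5 wedge).
ΔPS is the trapezoid between Q = 351 and Q = 378 of height $4.5: ½ · (378 + 351) · 4.5 = $1640.25.

Producer surplus falls by $1640.25 thousand.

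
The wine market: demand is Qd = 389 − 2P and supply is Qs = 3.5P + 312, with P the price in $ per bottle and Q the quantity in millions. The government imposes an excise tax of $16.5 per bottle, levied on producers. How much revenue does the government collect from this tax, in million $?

Tax revenue = $5610 million.

Without the tax, 389 − 2P = 3.5P + 312 gives 5.5P = 77, so P* = $14 and Q* = 361.
With the tax collected from producers, supply shifts: Qs = 3.5(P − 16.5) + 312.
Solving gives Q = 340 with buyers paying $24.5 and producers receiving $8 (the $16.5 wedge).
Revenue = t · Q = 16.5 · 340 = $5610.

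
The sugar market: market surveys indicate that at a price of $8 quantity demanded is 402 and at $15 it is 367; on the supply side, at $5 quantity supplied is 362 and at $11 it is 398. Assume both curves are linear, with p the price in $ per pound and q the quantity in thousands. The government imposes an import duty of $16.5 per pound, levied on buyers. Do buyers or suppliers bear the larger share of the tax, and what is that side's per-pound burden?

Buyers bear the larger share: $9 per pound.

Demand slope: (367 − 402)/(15 − 8) = -5, so qd = 442 − 5p.
Supply slope: (398 − 362)/(11 − 5) = 6, so qs = 6p + 332.
Before the tax: set 442 − 5p = 6p + 332 → p* = $10, q* = 392.
With the tax collected from buyers, demand (in seller-price terms) shifts: qd = 442 − 5(p + 16.5).
Solving gives q = 347 with buyers paying $19 and suppliers receiving $2.5 (the $16.5 wedge).
Per-pound burden: buyers $9, suppliers $7.5.
Buyers take the larger share because demand is less price-elastic here (demand slope 5 vs supply slope 6).
The less price-elastic side of the market bears the larger share of a per-unit tax.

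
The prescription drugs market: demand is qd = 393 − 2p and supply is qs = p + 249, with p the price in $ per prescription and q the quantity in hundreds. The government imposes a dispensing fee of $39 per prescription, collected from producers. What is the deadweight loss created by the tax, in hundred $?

Deadweight loss = $507 hundred.

Without the tax, 393 − 2p = p + 249 gives 3p = 144, so p* = $48 and q* = 297.
With the tax collected from producers, supply shifts: qs = (p − 39) + 249.
New equilibrium: buyers pay $61, producers receive $22, q = 271. (Wedge: pb − ps = 39.)
Quantity falls by |ΔQ| = |297 − 271| = 26.
DWL = ½ · t · |ΔQ| = ½ · 39 · 26 = $507.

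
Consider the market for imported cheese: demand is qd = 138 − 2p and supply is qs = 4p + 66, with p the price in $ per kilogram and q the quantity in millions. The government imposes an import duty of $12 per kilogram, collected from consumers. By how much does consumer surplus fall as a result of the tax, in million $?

Without the tax, 138 − 2p = 4p + 66 gives 6p = 72, so p* = $12 and q* = 114.
With the tax collected from consumers, demand (in seller-price terms) shifts: qd = 138 − 2(p + 12).
New equilibrium: consumers pay $20, suppliers receive $8, q = 98. (Wedge: pb − ps = 12.)
ΔCS is the trapezoid between Q = 98 and Q = 114 of height $8: ½ · (114 + 98) · 8 = $848.

Consumer surplus falls by $848 million.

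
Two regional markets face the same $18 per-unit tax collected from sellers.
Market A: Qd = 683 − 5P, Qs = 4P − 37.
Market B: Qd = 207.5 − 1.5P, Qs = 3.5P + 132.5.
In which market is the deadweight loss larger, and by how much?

Market A, by $189.9.

Market A: pre-tax P* = $80, Q* = 283; post-tax Q = 243; deadweight loss = $360.
Market B: pre-tax P* = $15, Q* = 185; post-tax Q = 166.1; deadweight loss = $170.1.
Difference: $360 vs $170.1 → market A is larger by $189.9.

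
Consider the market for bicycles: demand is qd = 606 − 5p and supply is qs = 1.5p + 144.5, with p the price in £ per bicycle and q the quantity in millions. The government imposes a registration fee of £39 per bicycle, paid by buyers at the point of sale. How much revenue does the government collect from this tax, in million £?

Tax revenue = £8034 million.

Without the tax, 606 − 5p = 1.5p + 144.5 gives 6.5p = 461.5, so p* = £71 and q* = 251.
With the tax collected from buyers, demand (in seller-price terms) shifts: qd = 606 − 5(p + 39).
Solving gives q = 206 with buyers paying £80 and suppliers receiving £41 (the £39 wedge).
Revenue = t · Q = 39 · 206 = £8034.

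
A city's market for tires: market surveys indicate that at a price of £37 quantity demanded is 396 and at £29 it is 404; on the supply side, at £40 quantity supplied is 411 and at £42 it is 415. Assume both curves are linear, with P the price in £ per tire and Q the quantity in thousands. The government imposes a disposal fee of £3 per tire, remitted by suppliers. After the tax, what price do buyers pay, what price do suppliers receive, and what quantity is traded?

Buyers pay £36; suppliers receive £33; quantity = 397.

Demand slope: (404 − 396)/(29 − 37) = -1, so Qd = 433 − P.
Supply slope: (415 − 411)/(42 − 40) = 2, so Qs = 2P + 331.
Without the tax, 433 − P = 2P + 331 gives 3P = 102, so P* = £34 and Q* = 399.
With the tax collected from suppliers, supply shifts: Qs = 2(P − 3) + 331.
Solving gives Q = 397 with buyers paying £36 and suppliers receiving £33 (the £3 wedge).
The less price-elastic side of the market bears the larger share of a per-unit tax.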